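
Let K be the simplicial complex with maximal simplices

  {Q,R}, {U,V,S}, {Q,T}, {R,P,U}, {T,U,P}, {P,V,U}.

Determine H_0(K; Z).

H_0 ≅ Z.

Fix the vertex order P < Q < R < S < T < U < V and write every simplex with vertices in increasing order. Then dim K = 2 and the simplices of K are:

  0-simplices (7): P, Q, R, S, T, U, V
  1-simplices (11): PR, PT, PU, PV, QR, QT, RU, SU, SV, TU, UV
  2-simplices (4): PRU, PTU, PUV, SUV

giving chain groups C_0 ≅ Z^7, C_1 ≅ Z^11, C_2 ≅ Z^4.

∂_1: C_1 → C_0 sends each edge [p,q] (with p < q) to q − p. For instance
  ∂PT = T − P.
As a 7×11 matrix over Z this has rank 6, with invariant factors (1,1,1,1,1,1).

The boundary map ∂_2: C_2 → C_1 maps a triangle to the signed sum of its edges. For instance
  ∂PTU = TU − PU + PT,
  ∂SUV = UV − SV + SU.
This gives a 11×4 integer matrix of rank 4; reducing to Smith normal form yields diagonal entries (1,1,1,1).

Computing H_k = (kernel of ∂_k) / (image of ∂_{k+1}):

  H_0: rank C_0 − rank ∂_1 = 7 − 6 = 1, and the invariant factors of ∂_1 are all 1, so H_0 = Z.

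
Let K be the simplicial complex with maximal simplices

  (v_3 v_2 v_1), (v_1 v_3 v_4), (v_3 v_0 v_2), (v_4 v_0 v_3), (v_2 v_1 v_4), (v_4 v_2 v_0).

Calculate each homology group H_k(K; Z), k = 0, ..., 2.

H_0 ≅ Z,  H_1 = 0,  H_2 ≅ Z.

We work with the vertex ordering v_0 < v_1 < v_2 < v_3 < v_4. The simplices of K, each written with vertices in increasing order, are:

  0-simplices (5): [v_0], [v_1], [v_2], [v_3], [v_4]
  1-simplices (9): [v_0,v_2], [v_0,v_3], [v_0,v_4], [v_1,v_2], [v_1,v_3], [v_1,v_4], [v_2,v_3], [v_2,v_4], [v_3,v_4]
  2-simplices (6): [v_0,v_2,v_3], [v_0,v_2,v_4], [v_0,v_3,v_4], [v_1,v_2,v_3], [v_1,v_2,v_4], [v_1,v_3,v_4]

so the chain groups are C_0 ≅ Z^5, C_1 ≅ Z^9, C_2 ≅ Z^6.

∂_1: C_1 → C_0 is given by ∂[p,q] = [q] − [p]. For instance
  ∂[v_2,v_3] = [v_3] − [v_2].
This gives a 5×9 integer matrix of rank 4; reducing to Smith normal form yields diagonal entries (1,1,1,1).

The boundary map ∂_2: C_2 → C_1 sends each 2-simplex [p,q,r] to [q,r] − [p,r] + [p,q]. For instance
  ∂[v_1,v_2,v_3] = [v_2,v_3] − [v_1,v_3] + [v_1,v_2],
  ∂[v_0,v_2,v_4] = [v_2,v_4] − [v_0,v_4] + [v_0,v_2].
The resulting 9×6 matrix has rank 5, and its Smith normal form has invariant factors (1,1,1,1,1).

Computing H_k = (kernel of ∂_k) / (image of ∂_{k+1}):

  H_0: rank C_0 − rank ∂_1 = 5 − 4 = 1, and the invariant factors of ∂_1 are all 1, so H_0 ≅ Z.
  H_1: rank ker ∂_1 − rank ∂_2 = (9 − 4) − 5 = 0, and the invariant factors of ∂_2 are all 1, so H_1 ≅ 0.
  H_2: rank ker ∂_2 − rank ∂_3 = (6 − 5) − 0 = 1, and there is no ∂_3, so H_2 ≅ Z.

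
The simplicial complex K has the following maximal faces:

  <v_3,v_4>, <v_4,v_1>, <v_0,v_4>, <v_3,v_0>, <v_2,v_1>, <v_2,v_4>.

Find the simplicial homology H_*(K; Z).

Fix the vertex order v_0 < v_1 < v_2 < v_3 < v_4 and write every simplex with vertices in increasing order. Then dim K = 1 and the simplices of K are:

  0-simplices (5): [v_0], [v_1], [v_2], [v_3], [v_4]
  1-simplices (6): [v_0,v_3], [v_0,v_4], [v_1,v_2], [v_1,v_4], [v_2,v_4], [v_3,v_4]

Hence C_0 ≅ Z^5, C_1 ≅ Z^6.

The boundary map ∂_1: C_1 → C_0 sends each edge [p,q] (with p < q) to q − p. For instance
  ∂[v_3,v_4] = [v_4] − [v_3].
The 5×6 boundary matrix has rank 4 and Smith normal form diag(1,1,1,1).

Computing H_k = (kernel of ∂_k) / (image of ∂_{k+1}):

  H_0: rank C_0 − rank ∂_1 = 5 − 4 = 1, and the invariant factors of ∂_1 are all 1, so H_0 ≅ Z.
  H_1: rank ker ∂_1 − rank ∂_2 = (6 − 4) − 0 = 2, and there is no ∂_2, so H_1 ≅ Z^2.

As a check, the Euler characteristic is 5 − 6 = -1, which agrees with 1 − 2 = -1.

H_0 = Z,  H_1 = Z^2.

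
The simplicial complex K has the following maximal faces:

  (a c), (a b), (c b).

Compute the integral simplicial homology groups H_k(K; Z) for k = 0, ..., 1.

H_0 = Z,  H_1 = Z.

Fix the vertex order a < b < c and write every simplex with vertices in increasing order. Then dim K = 1 and the simplices of K are:

  0-simplices (3): a, b, c
  1-simplices (3): ab, ac, bc

so the chain groups are C_0 ≅ Z^3, C_1 ≅ Z^3.

The boundary map ∂_1: C_1 → C_0 sends each edge [p,q] (with p < q) to q − p.
This gives a 3×3 integer matrix of rank 2; reducing to Smith normal form yields diagonal entries (1,1).

From H_k ≅ ker(∂_k) / im(∂_{k+1}) we obtain:

  H_0: rank C_0 − rank ∂_1 = 3 − 2 = 1, and the invariant factors of ∂_1 are all 1, so H_0 ≅ Z.
  H_1: rank ker ∂_1 − rank ∂_2 = (3 − 2) − 0 = 1, and there is no ∂_2, so H_1 ≅ Z.

(K is a triangulation of the circle S^1.)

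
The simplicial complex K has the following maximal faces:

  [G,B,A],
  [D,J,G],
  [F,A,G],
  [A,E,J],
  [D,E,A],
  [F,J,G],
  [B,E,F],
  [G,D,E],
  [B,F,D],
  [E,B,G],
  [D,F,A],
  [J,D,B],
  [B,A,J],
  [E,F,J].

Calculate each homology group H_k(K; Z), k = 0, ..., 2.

H_0 ≅ Z,  H_1 ≅ Z^2,  H_2 ≅ Z.

Fix the vertex order A < B < D < E < F < G < J and write every simplex with vertices in increasing order. Then dim K = 2 and the simplices of K are:

  0-simplices (7): A, B, D, E, F, G, J
  1-simplices (21): AB, AD, AE, AF, AG, AJ, BD, BE, BF, BG, BJ, DE, DF, DG, DJ, EF, EG, EJ, FG, FJ, GJ
  2-simplices (14): ABG, ABJ, ADE, ADF, AEJ, AFG, BDF, BDJ, BEF, BEG, DEG, DGJ, EFJ, FGJ

so the chain groups are C_0 ≅ Z^7, C_1 ≅ Z^21, C_2 ≅ Z^14.

∂_1: C_1 → C_0 is given by ∂[p,q] = [q] − [p].
The resulting 7×21 matrix has rank 6, and its Smith normal form has invariant factors (1,1,1,1,1,1).

The boundary map ∂_2: C_2 → C_1 acts by ∂[p,q,r] = [q,r] − [p,r] + [p,q]. For instance
  ∂BEF = EF − BF + BE,
  ∂FGJ = GJ − FJ + FG.
The 21×14 boundary matrix has rank 13 and Smith normal form diag(1,1,1,1,1,1,1,1,1,1,1,1,1).

Computing H_k = (kernel of ∂_k) / (image of ∂_{k+1}):

  H_0: rank C_0 − rank ∂_1 = 7 − 6 = 1, and the invariant factors of ∂_1 are all 1, so H_0 = Z.
  H_1: rank ker ∂_1 − rank ∂_2 = (21 − 6) − 13 = 2, and the invariant factors of ∂_2 are all 1, so H_1 = Z^2.
  H_2: rank ker ∂_2 − rank ∂_3 = (14 − 13) − 0 = 1, and there is no ∂_3, so H_2 = Z.

As a check, the Euler characteristic is 7 − 21 + 14 = 0, which agrees with 1 − 2 + 1 = 0.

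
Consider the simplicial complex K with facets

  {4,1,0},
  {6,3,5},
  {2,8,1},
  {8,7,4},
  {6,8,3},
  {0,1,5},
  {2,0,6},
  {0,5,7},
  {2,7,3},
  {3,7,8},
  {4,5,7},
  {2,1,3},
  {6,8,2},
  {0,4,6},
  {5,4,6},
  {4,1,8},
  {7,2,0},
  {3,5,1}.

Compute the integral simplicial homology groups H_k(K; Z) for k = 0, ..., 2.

H_0 ≅ Z,  H_1 ≅ Z ⊕ Z_2,  H_2 = 0.

K has 9 vertices, 27 edges, 18 triangles.
rank ∂_0 = 0, rank ∂_1 = 8 ⇒ b_0 = 9 − 0 − 8 = 1; all invariant factors of ∂_1 are 1 so no torsion. So H_0 = Z.
rank ∂_1 = 8, rank ∂_2 = 18 ⇒ b_1 = 27 − 8 − 18 = 1; ∂_2 has invariant factor(s) [2] giving torsion. So H_1 = Z ⊕ Z_2.
rank ∂_2 = 18, rank ∂_3 = 0 ⇒ b_2 = 18 − 18 − 0 = 0. So H_2 = 0.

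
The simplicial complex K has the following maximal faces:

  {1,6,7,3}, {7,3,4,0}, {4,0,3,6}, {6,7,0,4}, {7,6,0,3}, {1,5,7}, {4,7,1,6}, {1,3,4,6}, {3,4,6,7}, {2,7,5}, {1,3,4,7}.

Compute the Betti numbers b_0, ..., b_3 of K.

Fix the vertex order 0 < 1 < 2 < 3 < 4 < 5 < 6 < 7 and write every simplex with vertices in increasing order. Then dim K = 3 and the simplices of K are:

  0-simplices (8): [0], [1], [2], [3], [4], [5], [6], [7]
  1-simplices (18): [0,3], [0,4], [0,6], [0,7], [1,3], [1,4], [1,5], [1,6], [1,7], [2,5], [2,7], [3,4], [3,6], [3,7], [4,6], [4,7], [5,7], [6,7]
  2-simplices (18): [0,3,4], [0,3,6], [0,3,7], [0,4,6], [0,4,7], [0,6,7], [1,3,4], [1,3,6], [1,3,7], [1,4,6], [1,4,7], [1,5,7], [1,6,7], [2,5,7], [3,4,6], [3,4,7], [3,6,7], [4,6,7]
  3-simplices (9): [0,3,4,6], [0,3,4,7], [0,3,6,7], [0,4,6,7], [1,3,4,6], [1,3,4,7], [1,3,6,7], [1,4,6,7], [3,4,6,7]

giving chain groups C_0 ≅ Z^8, C_1 ≅ Z^18, C_2 ≅ Z^18, C_3 ≅ Z^9.

The boundary map ∂_1: C_1 → C_0 maps an edge to its endpoints' difference, ∂[p,q] = q − p.
The 8×18 boundary matrix has rank 7 and Smith normal form diag(1,1,1,1,1,1,1).

The boundary map ∂_2: C_2 → C_1 sends each 2-simplex [p,q,r] to [q,r] − [p,r] + [p,q]. For instance
  ∂[1,3,7] = [3,7] − [1,7] + [1,3],
  ∂[0,3,4] = [3,4] − [0,4] + [0,3].
As a 18×18 matrix over Z this has rank 11, with invariant factors (1,1,1,1,1,1,1,1,1,1,1).

The boundary map ∂_3: C_3 → C_2 sends each 3-simplex σ to the alternating sum Σ_i (−1)^i (σ with its i-th vertex removed). For instance
  ∂[0,3,6,7] = [3,6,7] − [0,6,7] + [0,3,7] − [0,3,6],
  ∂[1,4,6,7] = [4,6,7] − [1,6,7] + [1,4,7] − [1,4,6].
This gives a 18×9 integer matrix of rank 7; reducing to Smith normal form yields diagonal entries (1,1,1,1,1,1,1).

Now H_k = ker ∂_k / im ∂_{k+1}, so:

  H_0: rank C_0 − rank ∂_1 = 8 − 7 = 1, and the invariant factors of ∂_1 are all 1, so H_0 ≅ Z.
  H_1: rank ker ∂_1 − rank ∂_2 = (18 − 7) − 11 = 0, and the invariant factors of ∂_2 are all 1, so H_1 ≅ 0.
  H_2: rank ker ∂_2 − rank ∂_3 = (18 − 11) − 7 = 0, and the invariant factors of ∂_3 are all 1, so H_2 ≅ 0.
  H_3: rank ker ∂_3 − rank ∂_4 = (9 − 7) − 0 = 2, and there is no ∂_4, so H_3 ≅ Z^2.

Hence the Betti numbers are b_0 = 1, b_1 = 0, b_2 = 0, b_3 = 2.

b_0 = 1, b_1 = 0, b_2 = 0, b_3 = 2.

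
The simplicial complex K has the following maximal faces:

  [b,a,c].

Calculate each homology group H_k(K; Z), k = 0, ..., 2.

We work with the vertex ordering a < b < c. The simplices of K, each written with vertices in increasing order, are:

  0-simplices (3): a, b, c
  1-simplices (3): ab, ac, bc
  2-simplices (1): abc

so the chain groups are C_0 ≅ Z^3, C_1 ≅ Z^3, C_2 ≅ Z^1.

Boundary ∂_1: C_1 → C_0 is given by ∂[p,q] = [q] − [p]. For instance
  ∂ab = b − a.
This gives a 3×3 integer matrix of rank 2; reducing to Smith normal form yields diagonal entries (1,1).

∂_2: C_2 → C_1 acts by ∂[p,q,r] = [q,r] − [p,r] + [p,q]. For instance
  ∂abc = bc − ac + ab.
The 3×1 boundary matrix has rank 1 and Smith normal form diag(1).

From H_k ≅ ker(∂_k) / im(∂_{k+1}) we obtain:

  H_0: rank C_0 − rank ∂_1 = 3 − 2 = 1, and the invariant factors of ∂_1 are all 1, so H_0 = Z.
  H_1: rank ker ∂_1 − rank ∂_2 = (3 − 2) − 1 = 0, and the invariant factors of ∂_2 are all 1, so H_1 = 0.
  H_2: rank ker ∂_2 − rank ∂_3 = (1 − 1) − 0 = 0, and there is no ∂_3, so H_2 = 0.

(K is a triangulation of the 2-simplex.)

H_0 ≅ Z,  H_1 = 0,  H_2 = 0.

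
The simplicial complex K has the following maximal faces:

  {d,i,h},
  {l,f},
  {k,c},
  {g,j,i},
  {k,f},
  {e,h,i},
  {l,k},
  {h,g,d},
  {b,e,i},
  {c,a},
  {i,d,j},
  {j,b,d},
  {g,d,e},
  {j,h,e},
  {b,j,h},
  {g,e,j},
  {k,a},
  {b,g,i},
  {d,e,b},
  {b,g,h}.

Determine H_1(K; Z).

Fix the vertex order a < b < c < d < e < f < g < h < i < j < k < l and write every simplex with vertices in increasing order. Then dim K = 2 and the simplices of K are:

  0-simplices (12): a, b, c, d, e, f, g, h, i, j, k, l
  1-simplices (27): ac, ak, bd, be, bg, bh, bi, bj, ck, de, dg, dh, di, dj, eg, eh, ei, ej, fk, fl, gh, gi, gj, hi, hj, ij, kl
  2-simplices (14): bde, bdj, bei, bgh, bgi, bhj, deg, dgh, dhi, dij, egj, ehi, ehj, gij

giving chain groups C_0 ≅ Z^12, C_1 ≅ Z^27, C_2 ≅ Z^14.

The boundary map ∂_1: C_1 → C_0 sends each edge [p,q] (with p < q) to q − p.
This gives a 12×27 integer matrix of rank 10; reducing to Smith normal form yields diagonal entries (1,1,1,1,1,1,1,1,1,1).

Boundary ∂_2: C_2 → C_1 maps a triangle to the signed sum of its edges. For instance
  ∂gij = ij − gj + gi,
  ∂dhi = hi − di + dh.
The resulting 27×14 matrix has rank 13, and its Smith normal form has invariant factors (1,1,1,1,1,1,1,1,1,1,1,1,1).

Reading off H_k = ker ∂_k / im ∂_{k+1}:

  H_1: rank ker ∂_1 − rank ∂_2 = (27 − 10) − 13 = 4, and the invariant factors of ∂_2 are all 1, so H_1 = Z^4.

H_1 ≅ Z^4.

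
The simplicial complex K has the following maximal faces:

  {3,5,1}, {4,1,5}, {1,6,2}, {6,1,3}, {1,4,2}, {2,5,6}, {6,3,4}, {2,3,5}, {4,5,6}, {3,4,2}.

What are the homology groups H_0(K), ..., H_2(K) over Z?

We work with the vertex ordering 1 < 2 < 3 < 4 < 5 < 6. The simplices of K, each written with vertices in increasing order, are:

  0-simplices (6): [1], [2], [3], [4], [5], [6]
  1-simplices (15): [1,2], [1,3], [1,4], [1,5], [1,6], [2,3], [2,4], [2,5], [2,6], [3,4], [3,5], [3,6], [4,5], [4,6], [5,6]
  2-simplices (10): [1,2,4], [1,2,6], [1,3,5], [1,3,6], [1,4,5], [2,3,4], [2,3,5], [2,5,6], [3,4,6], [4,5,6]

giving chain groups C_0 ≅ Z^6, C_1 ≅ Z^15, C_2 ≅ Z^10.

The boundary map ∂_1: C_1 → C_0 sends each edge [p,q] (with p < q) to q − p. For instance
  ∂[5,6] = [6] − [5].
The 6×15 boundary matrix has rank 5 and Smith normal form diag(1,1,1,1,1).

∂_2: C_2 → C_1 maps a triangle to the signed sum of its edges. For instance
  ∂[2,5,6] = [5,6] − [2,6] + [2,5],
  ∂[2,3,4] = [3,4] − [2,4] + [2,3].
The resulting 15×10 matrix has rank 10, and its Smith normal form has invariant factors (1,1,1,1,1,1,1,1,1,2).

Reading off H_k = ker ∂_k / im ∂_{k+1}:

  H_0: rank C_0 − rank ∂_1 = 6 − 5 = 1, and the invariant factors of ∂_1 are all 1, so H_0 = Z.
  H_1: rank ker ∂_1 − rank ∂_2 = (15 − 5) − 10 = 0, and ∂_2 has invariant factor 2 > 1, so H_1 = Z/2.
  H_2: rank ker ∂_2 − rank ∂_3 = (10 − 10) − 0 = 0, and there is no ∂_3, so H_2 = 0.

As a check, the Euler characteristic is 6 − 15 + 10 = 1, which agrees with 1 − 0 + 0 = 1.
(K is a triangulation of the real projective plane RP^2.)

H_0 ≅ Z,  H_1 ≅ Z/2,  H_2 = 0.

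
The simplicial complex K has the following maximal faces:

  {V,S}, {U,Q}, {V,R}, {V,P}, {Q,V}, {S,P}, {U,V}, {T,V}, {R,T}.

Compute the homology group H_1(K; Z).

We work with the vertex ordering P < Q < R < S < T < U < V. The simplices of K, each written with vertices in increasing order, are:

  0-simplices (7): P, Q, R, S, T, U, V
  1-simplices (9): PS, PV, QU, QV, RT, RV, SV, TV, UV

so the chain groups are C_0 ≅ Z^7, C_1 ≅ Z^9.

Boundary ∂_1: C_1 → C_0 is given by ∂[p,q] = [q] − [p]. For instance
  ∂RT = T − R.
This gives a 7×9 integer matrix of rank 6; reducing to Smith normal form yields diagonal entries (1,1,1,1,1,1).

From H_k ≅ ker(∂_k) / im(∂_{k+1}) we obtain:

  H_1: rank ker ∂_1 − rank ∂_2 = (9 − 6) − 0 = 3, and there is no ∂_2, so H_1 = Z^3.

(K is a triangulation of a wedge of 3 circles.)

H_1 ≅ Z^3.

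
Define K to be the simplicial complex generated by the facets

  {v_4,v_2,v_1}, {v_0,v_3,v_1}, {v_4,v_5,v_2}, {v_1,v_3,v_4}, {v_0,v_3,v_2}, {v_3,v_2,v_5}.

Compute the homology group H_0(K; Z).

H_0 ≅ Z.

Take the total order v_0 < v_1 < v_2 < v_3 < v_4 < v_5 on the vertex set. Then K (dimension 2) consists of the simplices:

  0-simplices (6): [v_0], [v_1], [v_2], [v_3], [v_4], [v_5]
  1-simplices (12): [v_0,v_1], [v_0,v_2], [v_0,v_3], [v_1,v_2], [v_1,v_3], [v_1,v_4], [v_2,v_3], [v_2,v_4], [v_2,v_5], [v_3,v_4], [v_3,v_5], [v_4,v_5]
  2-simplices (6): [v_0,v_1,v_3], [v_0,v_2,v_3], [v_1,v_2,v_4], [v_1,v_3,v_4], [v_2,v_3,v_5], [v_2,v_4,v_5]

Hence C_0 ≅ Z^6, C_1 ≅ Z^12, C_2 ≅ Z^6.

The boundary map ∂_1: C_1 → C_0 sends each edge [p,q] (with p < q) to q − p.
The 6×12 boundary matrix has rank 5 and Smith normal form diag(1,1,1,1,1).

∂_2: C_2 → C_1 sends each 2-simplex [p,q,r] to [q,r] − [p,r] + [p,q]. For instance
  ∂[v_0,v_2,v_3] = [v_2,v_3] − [v_0,v_3] + [v_0,v_2],
  ∂[v_2,v_4,v_5] = [v_4,v_5] − [v_2,v_5] + [v_2,v_4].
As a 12×6 matrix over Z this has rank 6, with invariant factors (1,1,1,1,1,1).

From H_k ≅ ker(∂_k) / im(∂_{k+1}) we obtain:

  H_0: rank C_0 − rank ∂_1 = 6 − 5 = 1, and the invariant factors of ∂_1 are all 1, so H_0 ≅ Z.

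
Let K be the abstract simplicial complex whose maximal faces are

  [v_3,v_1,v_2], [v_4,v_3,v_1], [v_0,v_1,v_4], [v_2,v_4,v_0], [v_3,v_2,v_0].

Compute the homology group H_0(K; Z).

H_0 = Z.

We work with the vertex ordering v_0 < v_1 < v_2 < v_3 < v_4. The simplices of K, each written with vertices in increasing order, are:

  0-simplices (5): [v_0], [v_1], [v_2], [v_3], [v_4]
  1-simplices (10): [v_0,v_1], [v_0,v_2], [v_0,v_3], [v_0,v_4], [v_1,v_2], [v_1,v_3], [v_1,v_4], [v_2,v_3], [v_2,v_4], [v_3,v_4]
  2-simplices (5): [v_0,v_1,v_4], [v_0,v_2,v_3], [v_0,v_2,v_4], [v_1,v_2,v_3], [v_1,v_3,v_4]

so the chain groups are C_0 ≅ Z^5, C_1 ≅ Z^10, C_2 ≅ Z^5.

∂_1: C_1 → C_0 maps an edge to its endpoints' difference, ∂[p,q] = q − p.
This gives a 5×10 integer matrix of rank 4; reducing to Smith normal form yields diagonal entries (1,1,1,1).

The boundary map ∂_2: C_2 → C_1 acts by ∂[p,q,r] = [q,r] − [p,r] + [p,q]. For instance
  ∂[v_1,v_3,v_4] = [v_3,v_4] − [v_1,v_4] + [v_1,v_3],
  ∂[v_0,v_2,v_4] = [v_2,v_4] − [v_0,v_4] + [v_0,v_2].
The 10×5 boundary matrix has rank 5 and Smith normal form diag(1,1,1,1,1).

Reading off H_k = ker ∂_k / im ∂_{k+1}:

  H_0: rank C_0 − rank ∂_1 = 5 − 4 = 1, and the invariant factors of ∂_1 are all 1, so H_0 ≅ Z.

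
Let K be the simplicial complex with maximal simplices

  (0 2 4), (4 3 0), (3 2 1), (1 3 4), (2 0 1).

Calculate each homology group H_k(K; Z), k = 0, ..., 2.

H_0 ≅ Z,  H_1 ≅ Z,  H_2 = 0.

Fix the vertex order 0 < 1 < 2 < 3 < 4 and write every simplex with vertices in increasing order. Then dim K = 2 and the simplices of K are:

  0-simplices (5): [0], [1], [2], [3], [4]
  1-simplices (10): [0,1], [0,2], [0,3], [0,4], [1,2], [1,3], [1,4], [2,3], [2,4], [3,4]
  2-simplices (5): [0,1,2], [0,2,4], [0,3,4], [1,2,3], [1,3,4]

giving chain groups C_0 ≅ Z^5, C_1 ≅ Z^10, C_2 ≅ Z^5.

∂_1: C_1 → C_0 is given by ∂[p,q] = [q] − [p].
The resulting 5×10 matrix has rank 4, and its Smith normal form has invariant factors (1,1,1,1).

Boundary ∂_2: C_2 → C_1 maps a triangle to the signed sum of its edges. For instance
  ∂[0,1,2] = [1,2] − [0,2] + [0,1],
  ∂[1,2,3] = [2,3] − [1,3] + [1,2].
As a 10×5 matrix over Z this has rank 5, with invariant factors (1,1,1,1,1).

Reading off H_k = ker ∂_k / im ∂_{k+1}:

  H_0: rank C_0 − rank ∂_1 = 5 − 4 = 1, and the invariant factors of ∂_1 are all 1, so H_0 ≅ Z.
  H_1: rank ker ∂_1 − rank ∂_2 = (10 − 4) − 5 = 1, and the invariant factors of ∂_2 are all 1, so H_1 ≅ Z.
  H_2: rank ker ∂_2 − rank ∂_3 = (5 − 5) − 0 = 0, and there is no ∂_3, so H_2 ≅ 0.

(K is a triangulation of the Möbius band.)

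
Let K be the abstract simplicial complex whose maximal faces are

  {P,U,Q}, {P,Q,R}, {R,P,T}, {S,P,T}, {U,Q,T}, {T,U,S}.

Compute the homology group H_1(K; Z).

H_1 ≅ Z.

Fix the vertex order P < Q < R < S < T < U and write every simplex with vertices in increasing order. Then dim K = 2 and the simplices of K are:

  0-simplices (6): P, Q, R, S, T, U
  1-simplices (12): PQ, PR, PS, PT, PU, QR, QT, QU, RT, ST, SU, TU
  2-simplices (6): PQR, PQU, PRT, PST, QTU, STU

Hence C_0 ≅ Z^6, C_1 ≅ Z^12, C_2 ≅ Z^6.

∂_1: C_1 → C_0 sends each edge [p,q] (with p < q) to q − p. For instance
  ∂PQ = Q − P.
The resulting 6×12 matrix has rank 5, and its Smith normal form has invariant factors (1,1,1,1,1).

The boundary map ∂_2: C_2 → C_1 sends each 2-simplex [p,q,r] to [q,r] − [p,r] + [p,q]. For instance
  ∂PST = ST − PT + PS,
  ∂PRT = RT − PT + PR.
The resulting 12×6 matrix has rank 6, and its Smith normal form has invariant factors (1,1,1,1,1,1).

Now H_k = ker ∂_k / im ∂_{k+1}, so:

  H_1: rank ker ∂_1 − rank ∂_2 = (12 − 5) − 6 = 1, and the invariant factors of ∂_2 are all 1, so H_1 = Z.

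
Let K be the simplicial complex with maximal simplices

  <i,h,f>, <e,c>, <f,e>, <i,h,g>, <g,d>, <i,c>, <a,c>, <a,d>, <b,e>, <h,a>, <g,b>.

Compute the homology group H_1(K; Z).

H_1 = Z^4.

K has 9 vertices, 14 edges, 2 triangles.
rank ∂_1 = 8, rank ∂_2 = 2 ⇒ b_1 = 14 − 8 − 2 = 4; all invariant factors of ∂_2 are 1 so no torsion. So H_1 = Z^4.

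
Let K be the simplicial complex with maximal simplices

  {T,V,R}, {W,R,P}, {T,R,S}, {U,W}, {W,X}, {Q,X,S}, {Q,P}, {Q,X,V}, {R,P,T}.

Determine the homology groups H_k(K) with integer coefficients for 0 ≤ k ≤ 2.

We work with the vertex ordering P < Q < R < S < T < U < V < W < X. The simplices of K, each written with vertices in increasing order, are:

  0-simplices (9): P, Q, R, S, T, U, V, W, X
  1-simplices (17): PQ, PR, PT, PW, QS, QV, QX, RS, RT, RV, RW, ST, SX, TV, UW, VX, WX
  2-simplices (6): PRT, PRW, QSX, QVX, RST, RTV

so the chain groups are C_0 ≅ Z^9, C_1 ≅ Z^17, C_2 ≅ Z^6.

Boundary ∂_1: C_1 → C_0 is given by ∂[p,q] = [q] − [p]. For instance
  ∂VX = X − V.
The 9×17 boundary matrix has rank 8 and Smith normal form diag(1,1,1,1,1,1,1,1).

Boundary ∂_2: C_2 → C_1 maps a triangle to the signed sum of its edges. For instance
  ∂PRT = RT − PT + PR,
  ∂RTV = TV − RV + RT.
The 17×6 boundary matrix has rank 6 and Smith normal form diag(1,1,1,1,1,1).

Now H_k = ker ∂_k / im ∂_{k+1}, so:

  H_0: rank C_0 − rank ∂_1 = 9 − 8 = 1, and the invariant factors of ∂_1 are all 1, so H_0 = Z.
  H_1: rank ker ∂_1 − rank ∂_2 = (17 − 8) − 6 = 3, and the invariant factors of ∂_2 are all 1, so H_1 = Z^3.
  H_2: rank ker ∂_2 − rank ∂_3 = (6 − 6) − 0 = 0, and there is no ∂_3, so H_2 = 0.

H_0 = Z,  H_1 = Z^3,  H_2 = 0.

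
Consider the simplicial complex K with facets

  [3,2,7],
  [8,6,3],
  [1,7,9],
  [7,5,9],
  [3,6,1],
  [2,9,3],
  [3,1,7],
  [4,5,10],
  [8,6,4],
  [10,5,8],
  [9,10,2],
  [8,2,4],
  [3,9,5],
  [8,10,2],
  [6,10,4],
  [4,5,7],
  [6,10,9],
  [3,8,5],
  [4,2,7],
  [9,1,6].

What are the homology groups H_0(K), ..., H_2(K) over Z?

Fix the vertex order 1 < 2 < 3 < 4 < 5 < 6 < 7 < 8 < 9 < 10 and write every simplex with vertices in increasing order. Then dim K = 2 and the simplices of K are:

  0-simplices (10): [1], [2], [3], [4], [5], [6], [7], [8], [9], [10]
  1-simplices (30): (30 of them)
  2-simplices (20): (20 of them)

giving chain groups C_0 ≅ Z^10, C_1 ≅ Z^30, C_2 ≅ Z^20.

The boundary map ∂_1: C_1 → C_0 is given by ∂[p,q] = [q] − [p]. For instance
  ∂[2,7] = [7] − [2].
As a 10×30 matrix over Z this has rank 9, with invariant factors (1,1,1,1,1,1,1,1,1).

The boundary map ∂_2: C_2 → C_1 maps a triangle to the signed sum of its edges. For instance
  ∂[1,6,9] = [6,9] − [1,9] + [1,6],
  ∂[3,6,8] = [6,8] − [3,8] + [3,6].
As a 30×20 matrix over Z this has rank 20, with invariant factors (1,1,1,1,1,1,1,1,1,1,1,1,1,1,1,1,1,1,1,2).

Computing H_k = (kernel of ∂_k) / (image of ∂_{k+1}):

  H_0: rank C_0 − rank ∂_1 = 10 − 9 = 1, and the invariant factors of ∂_1 are all 1, so H_0 ≅ Z.
  H_1: rank ker ∂_1 − rank ∂_2 = (30 − 9) − 20 = 1, and ∂_2 has invariant factor 2 > 1, so H_1 ≅ Z ⊕ Z/2.
  H_2: rank ker ∂_2 − rank ∂_3 = (20 − 20) − 0 = 0, and there is no ∂_3, so H_2 ≅ 0.

H_0 ≅ Z,  H_1 ≅ Z ⊕ Z/2,  H_2 = 0.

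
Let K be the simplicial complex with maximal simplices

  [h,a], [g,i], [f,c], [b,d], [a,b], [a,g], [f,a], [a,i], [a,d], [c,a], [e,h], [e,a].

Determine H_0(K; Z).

H_0 = Z.

Order the vertices as a < b < c < d < e < f < g < h < i. Listing each simplex with vertices in this order, K has dimension 1 with simplices:

  0-simplices (9): a, b, c, d, e, f, g, h, i
  1-simplices (12): ab, ac, ad, ae, af, ag, ah, ai, bd, cf, eh, gi

giving chain groups C_0 ≅ Z^9, C_1 ≅ Z^12.

The boundary map ∂_1: C_1 → C_0 is given by ∂[p,q] = [q] − [p]. For instance
  ∂gi = i − g.
The 9×12 boundary matrix has rank 8 and Smith normal form diag(1,1,1,1,1,1,1,1).

Reading off H_k = ker ∂_k / im ∂_{k+1}:

  H_0: rank C_0 − rank ∂_1 = 9 − 8 = 1, and the invariant factors of ∂_1 are all 1, so H_0 = Z.

(K is a triangulation of a wedge of 4 circles.)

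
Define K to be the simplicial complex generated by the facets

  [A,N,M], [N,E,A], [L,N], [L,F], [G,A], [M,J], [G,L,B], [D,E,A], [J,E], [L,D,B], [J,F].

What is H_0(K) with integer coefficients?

H_0 = Z.

Order the vertices as A < B < D < E < F < G < J < L < M < N. Listing each simplex with vertices in this order, K has dimension 2 with simplices:

  0-simplices (10): A, B, D, E, F, G, J, L, M, N
  1-simplices (18): AD, AE, AG, AM, AN, BD, BG, BL, DE, DL, EJ, EN, FJ, FL, GL, JM, LN, MN
  2-simplices (5): ADE, AEN, AMN, BDL, BGL

so the chain groups are C_0 ≅ Z^10, C_1 ≅ Z^18, C_2 ≅ Z^5.

Boundary ∂_1: C_1 → C_0 maps an edge to its endpoints' difference, ∂[p,q] = q − p. For instance
  ∂BD = D − B.
As a 10×18 matrix over Z this has rank 9, with invariant factors (1,1,1,1,1,1,1,1,1).

∂_2: C_2 → C_1 maps a triangle to the signed sum of its edges. For instance
  ∂BDL = DL − BL + BD,
  ∂AMN = MN − AN + AM.
The 18×5 boundary matrix has rank 5 and Smith normal form diag(1,1,1,1,1).

Now H_k = ker ∂_k / im ∂_{k+1}, so:

  H_0: rank C_0 − rank ∂_1 = 10 − 9 = 1, and the invariant factors of ∂_1 are all 1, so H_0 = Z.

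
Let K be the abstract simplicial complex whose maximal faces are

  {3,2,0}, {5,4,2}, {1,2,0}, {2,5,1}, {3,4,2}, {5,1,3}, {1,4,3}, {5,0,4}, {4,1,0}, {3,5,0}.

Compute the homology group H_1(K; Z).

H_1 ≅ Z_2.

Take the total order 0 < 1 < 2 < 3 < 4 < 5 on the vertex set. Then K (dimension 2) consists of the simplices:

  0-simplices (6): [0], [1], [2], [3], [4], [5]
  1-simplices (15): [0,1], [0,2], [0,3], [0,4], [0,5], [1,2], [1,3], [1,4], [1,5], [2,3], [2,4], [2,5], [3,4], [3,5], [4,5]
  2-simplices (10): [0,1,2], [0,1,4], [0,2,3], [0,3,5], [0,4,5], [1,2,5], [1,3,4], [1,3,5], [2,3,4], [2,4,5]

so the chain groups are C_0 ≅ Z^6, C_1 ≅ Z^15, C_2 ≅ Z^10.

The boundary map ∂_1: C_1 → C_0 maps an edge to its endpoints' difference, ∂[p,q] = q − p.
This gives a 6×15 integer matrix of rank 5; reducing to Smith normal form yields diagonal entries (1,1,1,1,1).

Boundary ∂_2: C_2 → C_1 acts by ∂[p,q,r] = [q,r] − [p,r] + [p,q]. For instance
  ∂[1,3,4] = [3,4] − [1,4] + [1,3],
  ∂[2,4,5] = [4,5] − [2,5] + [2,4].
This gives a 15×10 integer matrix of rank 10; reducing to Smith normal form yields diagonal entries (1,1,1,1,1,1,1,1,1,2).

Computing H_k = (kernel of ∂_k) / (image of ∂_{k+1}):

  H_1: rank ker ∂_1 − rank ∂_2 = (15 − 5) − 10 = 0, and ∂_2 has invariant factor 2 > 1, so H_1 ≅ Z_2.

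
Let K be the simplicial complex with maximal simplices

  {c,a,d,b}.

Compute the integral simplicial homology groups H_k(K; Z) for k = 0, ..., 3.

We work with the vertex ordering a < b < c < d. The simplices of K, each written with vertices in increasing order, are:

  0-simplices (4): a, b, c, d
  1-simplices (6): ab, ac, ad, bc, bd, cd
  2-simplices (4): abc, abd, acd, bcd
  3-simplices (1): abcd

Hence C_0 ≅ Z^4, C_1 ≅ Z^6, C_2 ≅ Z^4, C_3 ≅ Z^1.

The boundary map ∂_1: C_1 → C_0 maps an edge to its endpoints' difference, ∂[p,q] = q − p.
The resulting 4×6 matrix has rank 3, and its Smith normal form has invariant factors (1,1,1).

∂_2: C_2 → C_1 acts by ∂[p,q,r] = [q,r] − [p,r] + [p,q]. For instance
  ∂acd = cd − ad + ac,
  ∂abc = bc − ac + ab.
This gives a 6×4 integer matrix of rank 3; reducing to Smith normal form yields diagonal entries (1,1,1).

∂_3: C_3 → C_2 sends each 3-simplex σ to the alternating sum Σ_i (−1)^i (σ with its i-th vertex removed). For instance
  ∂abcd = bcd − acd + abd − abc.
This gives a 4×1 integer matrix of rank 1; reducing to Smith normal form yields diagonal entries (1).

Reading off H_k = ker ∂_k / im ∂_{k+1}:

  H_0: rank C_0 − rank ∂_1 = 4 − 3 = 1, and the invariant factors of ∂_1 are all 1, so H_0 = Z.
  H_1: rank ker ∂_1 − rank ∂_2 = (6 − 3) − 3 = 0, and the invariant factors of ∂_2 are all 1, so H_1 = 0.
  H_2: rank ker ∂_2 − rank ∂_3 = (4 − 3) − 1 = 0, and the invariant factors of ∂_3 are all 1, so H_2 = 0.
  H_3: rank ker ∂_3 − rank ∂_4 = (1 − 1) − 0 = 0, and there is no ∂_4, so H_3 = 0.

H_0 = Z,  H_1 = 0,  H_2 = 0,  H_3 = 0.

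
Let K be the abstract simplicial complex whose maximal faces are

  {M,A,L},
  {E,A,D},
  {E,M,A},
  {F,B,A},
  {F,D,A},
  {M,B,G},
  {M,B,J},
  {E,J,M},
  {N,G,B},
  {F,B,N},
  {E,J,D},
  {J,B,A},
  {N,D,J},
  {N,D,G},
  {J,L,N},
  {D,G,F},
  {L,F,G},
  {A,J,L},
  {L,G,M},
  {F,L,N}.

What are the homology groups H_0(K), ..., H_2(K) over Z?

H_0 ≅ Z,  H_1 ≅ Z ⊕ Z_2,  H_2 = 0.

Fix the vertex order A < B < D < E < F < G < J < L < M < N and write every simplex with vertices in increasing order. Then dim K = 2 and the simplices of K are:

  0-simplices (10): A, B, D, E, F, G, J, L, M, N
  1-simplices (30): AB, AD, AE, AF, AJ, AL, AM, BF, BG, BJ, BM, BN, DE, DF, DG, DJ, DN, EJ, EM, FG, FL, FN, GL, GM, GN, JL, JM, JN, LM, LN
  2-simplices (20): ABF, ABJ, ADE, ADF, AEM, AJL, ALM, BFN, BGM, BGN, BJM, DEJ, DFG, DGN, DJN, EJM, FGL, FLN, GLM, JLN

giving chain groups C_0 ≅ Z^10, C_1 ≅ Z^30, C_2 ≅ Z^20.

The boundary map ∂_1: C_1 → C_0 is given by ∂[p,q] = [q] − [p]. For instance
  ∂DG = G − D.
The 10×30 boundary matrix has rank 9 and Smith normal form diag(1,1,1,1,1,1,1,1,1).

Boundary ∂_2: C_2 → C_1 acts by ∂[p,q,r] = [q,r] − [p,r] + [p,q]. For instance
  ∂JLN = LN − JN + JL,
  ∂BJM = JM − BM + BJ.
The resulting 30×20 matrix has rank 20, and its Smith normal form has invariant factors (1,1,1,1,1,1,1,1,1,1,1,1,1,1,1,1,1,1,1,2).

From H_k ≅ ker(∂_k) / im(∂_{k+1}) we obtain:

  H_0: rank C_0 − rank ∂_1 = 10 − 9 = 1, and the invariant factors of ∂_1 are all 1, so H_0 = Z.
  H_1: rank ker ∂_1 − rank ∂_2 = (30 − 9) − 20 = 1, and ∂_2 has invariant factor 2 > 1, so H_1 = Z ⊕ Z_2.
  H_2: rank ker ∂_2 − rank ∂_3 = (20 − 20) − 0 = 0, and there is no ∂_3, so H_2 = 0.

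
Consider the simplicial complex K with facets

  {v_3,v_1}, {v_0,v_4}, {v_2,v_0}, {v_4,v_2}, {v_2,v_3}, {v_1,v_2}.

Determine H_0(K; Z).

We work with the vertex ordering v_0 < v_1 < v_2 < v_3 < v_4. The simplices of K, each written with vertices in increasing order, are:

  0-simplices (5): [v_0], [v_1], [v_2], [v_3], [v_4]
  1-simplices (6): [v_0,v_2], [v_0,v_4], [v_1,v_2], [v_1,v_3], [v_2,v_3], [v_2,v_4]

Hence C_0 ≅ Z^5, C_1 ≅ Z^6.

∂_1: C_1 → C_0 is given by ∂[p,q] = [q] − [p]. For instance
  ∂[v_2,v_4] = [v_4] − [v_2].
As a 5×6 matrix over Z this has rank 4, with invariant factors (1,1,1,1).

Computing H_k = (kernel of ∂_k) / (image of ∂_{k+1}):

  H_0: rank C_0 − rank ∂_1 = 5 − 4 = 1, and the invariant factors of ∂_1 are all 1, so H_0 = Z.

(K is a triangulation of a wedge of 2 circles.)

H_0 = Z.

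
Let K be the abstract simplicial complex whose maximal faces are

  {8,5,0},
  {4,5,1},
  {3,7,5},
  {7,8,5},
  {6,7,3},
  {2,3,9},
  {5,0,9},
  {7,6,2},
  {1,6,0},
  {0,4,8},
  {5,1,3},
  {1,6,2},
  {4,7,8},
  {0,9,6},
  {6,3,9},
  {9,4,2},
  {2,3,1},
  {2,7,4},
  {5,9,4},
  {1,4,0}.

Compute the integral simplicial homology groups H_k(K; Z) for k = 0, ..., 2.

Order the vertices as 0 < 1 < 2 < 3 < 4 < 5 < 6 < 7 < 8 < 9. Listing each simplex with vertices in this order, K has dimension 2 with simplices:

  0-simplices (10): [0], [1], [2], [3], [4], [5], [6], [7], [8], [9]
  1-simplices (30): (30 of them)
  2-simplices (20): (20 of them)

so the chain groups are C_0 ≅ Z^10, C_1 ≅ Z^30, C_2 ≅ Z^20.

The boundary map ∂_1: C_1 → C_0 maps an edge to its endpoints' difference, ∂[p,q] = q − p.
As a 10×30 matrix over Z this has rank 9, with invariant factors (1,1,1,1,1,1,1,1,1).

∂_2: C_2 → C_1 maps a triangle to the signed sum of its edges. For instance
  ∂[0,1,4] = [1,4] − [0,4] + [0,1],
  ∂[2,6,7] = [6,7] − [2,7] + [2,6].
The 30×20 boundary matrix has rank 20 and Smith normal form diag(1,1,1,1,1,1,1,1,1,1,1,1,1,1,1,1,1,1,1,2).

Reading off H_k = ker ∂_k / im ∂_{k+1}:

  H_0: rank C_0 − rank ∂_1 = 10 − 9 = 1, and the invariant factors of ∂_1 are all 1, so H_0 = Z.
  H_1: rank ker ∂_1 − rank ∂_2 = (30 − 9) − 20 = 1, and ∂_2 has invariant factor 2 > 1, so H_1 = Z × Z/2.
  H_2: rank ker ∂_2 − rank ∂_3 = (20 − 20) − 0 = 0, and there is no ∂_3, so H_2 = 0.

H_0 ≅ Z,  H_1 ≅ Z × Z/2,  H_2 = 0.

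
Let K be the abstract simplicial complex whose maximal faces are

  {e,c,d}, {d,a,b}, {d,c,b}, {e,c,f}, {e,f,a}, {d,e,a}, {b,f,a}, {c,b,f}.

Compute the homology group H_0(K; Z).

Take the total order a < b < c < d < e < f on the vertex set. Then K (dimension 2) consists of the simplices:

  0-simplices (6): a, b, c, d, e, f
  1-simplices (12): ab, ad, ae, af, bc, bd, bf, cd, ce, cf, de, ef
  2-simplices (8): abd, abf, ade, aef, bcd, bcf, cde, cef

Hence C_0 ≅ Z^6, C_1 ≅ Z^12, C_2 ≅ Z^8.

∂_1: C_1 → C_0 sends each edge [p,q] (with p < q) to q − p.
This gives a 6×12 integer matrix of rank 5; reducing to Smith normal form yields diagonal entries (1,1,1,1,1).

The boundary map ∂_2: C_2 → C_1 sends each 2-simplex [p,q,r] to [q,r] − [p,r] + [p,q]. For instance
  ∂bcd = cd − bd + bc,
  ∂abf = bf − af + ab.
The resulting 12×8 matrix has rank 7, and its Smith normal form has invariant factors (1,1,1,1,1,1,1).

Computing H_k = (kernel of ∂_k) / (image of ∂_{k+1}):

  H_0: rank C_0 − rank ∂_1 = 6 − 5 = 1, and the invariant factors of ∂_1 are all 1, so H_0 = Z.

H_0 = Z.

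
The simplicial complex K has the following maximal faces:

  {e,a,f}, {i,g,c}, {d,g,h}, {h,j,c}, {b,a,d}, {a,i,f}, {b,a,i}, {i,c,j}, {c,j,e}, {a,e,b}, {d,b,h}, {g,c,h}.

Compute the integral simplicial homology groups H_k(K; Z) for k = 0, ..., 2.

H_0 ≅ Z,  H_1 ≅ Z^2,  H_2 = 0.

We work with the vertex ordering a < b < c < d < e < f < g < h < i < j. The simplices of K, each written with vertices in increasing order, are:

  0-simplices (10): a, b, c, d, e, f, g, h, i, j
  1-simplices (23): ab, ad, ae, af, ai, bd, be, bh, bi, ce, cg, ch, ci, cj, dg, dh, ef, ej, fi, gh, gi, hj, ij
  2-simplices (12): abd, abe, abi, aef, afi, bdh, cej, cgh, cgi, chj, cij, dgh

Hence C_0 ≅ Z^10, C_1 ≅ Z^23, C_2 ≅ Z^12.

Boundary ∂_1: C_1 → C_0 is given by ∂[p,q] = [q] − [p]. For instance
  ∂bd = d − b.
This gives a 10×23 integer matrix of rank 9; reducing to Smith normal form yields diagonal entries (1,1,1,1,1,1,1,1,1).

Boundary ∂_2: C_2 → C_1 maps a triangle to the signed sum of its edges. For instance
  ∂abd = bd − ad + ab,
  ∂cgh = gh − ch + cg.
The resulting 23×12 matrix has rank 12, and its Smith normal form has invariant factors (1,1,1,1,1,1,1,1,1,1,1,1).

From H_k ≅ ker(∂_k) / im(∂_{k+1}) we obtain:

  H_0: rank C_0 − rank ∂_1 = 10 − 9 = 1, and the invariant factors of ∂_1 are all 1, so H_0 ≅ Z.
  H_1: rank ker ∂_1 − rank ∂_2 = (23 − 9) − 12 = 2, and the invariant factors of ∂_2 are all 1, so H_1 ≅ Z^2.
  H_2: rank ker ∂_2 − rank ∂_3 = (12 − 12) − 0 = 0, and there is no ∂_3, so H_2 ≅ 0.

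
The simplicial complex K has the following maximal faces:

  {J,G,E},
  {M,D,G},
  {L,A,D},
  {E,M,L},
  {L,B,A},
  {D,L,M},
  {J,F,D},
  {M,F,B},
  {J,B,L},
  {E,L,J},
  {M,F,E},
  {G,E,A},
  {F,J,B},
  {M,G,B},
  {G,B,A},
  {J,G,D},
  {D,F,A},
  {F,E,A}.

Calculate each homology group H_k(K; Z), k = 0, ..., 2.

H_0 ≅ Z,  H_1 ≅ Z^2,  H_2 ≅ Z.

Fix the vertex order A < B < D < E < F < G < J < L < M and write every simplex with vertices in increasing order. Then dim K = 2 and the simplices of K are:

  0-simplices (9): A, B, D, E, F, G, J, L, M
  1-simplices (27): AB, AD, AE, AF, AG, AL, BF, BG, BJ, BL, BM, DF, DG, DJ, DL, DM, EF, EG, EJ, EL, EM, FJ, FM, GJ, GM, JL, LM
  2-simplices (18): ABG, ABL, ADF, ADL, AEF, AEG, BFJ, BFM, BGM, BJL, DFJ, DGJ, DGM, DLM, EFM, EGJ, EJL, ELM

Hence C_0 ≅ Z^9, C_1 ≅ Z^27, C_2 ≅ Z^18.

∂_1: C_1 → C_0 is given by ∂[p,q] = [q] − [p].
As a 9×27 matrix over Z this has rank 8, with invariant factors (1,1,1,1,1,1,1,1).

The boundary map ∂_2: C_2 → C_1 sends each 2-simplex [p,q,r] to [q,r] − [p,r] + [p,q]. For instance
  ∂EJL = JL − EL + EJ,
  ∂BGM = GM − BM + BG.
This gives a 27×18 integer matrix of rank 17; reducing to Smith normal form yields diagonal entries (1,1,1,1,1,1,1,1,1,1,1,1,1,1,1,1,1).

From H_k ≅ ker(∂_k) / im(∂_{k+1}) we obtain:

  H_0: rank C_0 − rank ∂_1 = 9 − 8 = 1, and the invariant factors of ∂_1 are all 1, so H_0 = Z.
  H_1: rank ker ∂_1 − rank ∂_2 = (27 − 8) − 17 = 2, and the invariant factors of ∂_2 are all 1, so H_1 = Z^2.
  H_2: rank ker ∂_2 − rank ∂_3 = (18 − 17) − 0 = 1, and there is no ∂_3, so H_2 = Z.

(K is a triangulation of the torus T^2.)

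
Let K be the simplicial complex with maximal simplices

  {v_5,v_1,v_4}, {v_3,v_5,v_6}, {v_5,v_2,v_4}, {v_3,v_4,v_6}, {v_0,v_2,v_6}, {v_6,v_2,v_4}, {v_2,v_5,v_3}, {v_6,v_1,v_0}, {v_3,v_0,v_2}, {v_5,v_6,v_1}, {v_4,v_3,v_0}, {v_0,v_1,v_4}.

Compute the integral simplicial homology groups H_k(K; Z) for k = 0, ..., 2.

Order the vertices as v_0 < v_1 < v_2 < v_3 < v_4 < v_5 < v_6. Listing each simplex with vertices in this order, K has dimension 2 with simplices:

  0-simplices (7): [v_0], [v_1], [v_2], [v_3], [v_4], [v_5], [v_6]
  1-simplices (18): (18 of them)
  2-simplices (12): (12 of them)

Hence C_0 ≅ Z^7, C_1 ≅ Z^18, C_2 ≅ Z^12.

The boundary map ∂_1: C_1 → C_0 is given by ∂[p,q] = [q] − [p].
The 7×18 boundary matrix has rank 6 and Smith normal form diag(1,1,1,1,1,1).

The boundary map ∂_2: C_2 → C_1 maps a triangle to the signed sum of its edges. For instance
  ∂[v_3,v_4,v_6] = [v_4,v_6] − [v_3,v_6] + [v_3,v_4],
  ∂[v_2,v_4,v_5] = [v_4,v_5] − [v_2,v_5] + [v_2,v_4].
As a 18×12 matrix over Z this has rank 12, with invariant factors (1,1,1,1,1,1,1,1,1,1,1,2).

Computing H_k = (kernel of ∂_k) / (image of ∂_{k+1}):

  H_0: rank C_0 − rank ∂_1 = 7 − 6 = 1, and the invariant factors of ∂_1 are all 1, so H_0 = Z.
  H_1: rank ker ∂_1 − rank ∂_2 = (18 − 6) − 12 = 0, and ∂_2 has invariant factor 2 > 1, so H_1 = Z/2Z.
  H_2: rank ker ∂_2 − rank ∂_3 = (12 − 12) − 0 = 0, and there is no ∂_3, so H_2 = 0.

H_0 = Z,  H_1 = Z/2Z,  H_2 = 0.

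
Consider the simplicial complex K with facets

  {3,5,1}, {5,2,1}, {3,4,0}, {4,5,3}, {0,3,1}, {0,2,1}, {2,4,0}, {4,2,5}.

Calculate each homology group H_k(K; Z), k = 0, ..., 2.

K has 6 vertices, 12 edges, 8 triangles.
rank ∂_0 = 0, rank ∂_1 = 5 ⇒ b_0 = 6 − 0 − 5 = 1; all invariant factors of ∂_1 are 1 so no torsion. So H_0 ≅ Z.
rank ∂_1 = 5, rank ∂_2 = 7 ⇒ b_1 = 12 − 5 − 7 = 0; all invariant factors of ∂_2 are 1 so no torsion. So H_1 ≅ 0.
rank ∂_2 = 7, rank ∂_3 = 0 ⇒ b_2 = 8 − 7 − 0 = 1. So H_2 ≅ Z.

H_0 ≅ Z,  H_1 = 0,  H_2 ≅ Z.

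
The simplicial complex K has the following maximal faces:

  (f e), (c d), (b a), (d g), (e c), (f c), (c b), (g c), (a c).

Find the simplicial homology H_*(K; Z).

H_0 ≅ Z,  H_1 ≅ Z^3.

Take the total order a < b < c < d < e < f < g on the vertex set. Then K (dimension 1) consists of the simplices:

  0-simplices (7): a, b, c, d, e, f, g
  1-simplices (9): ab, ac, bc, cd, ce, cf, cg, dg, ef

giving chain groups C_0 ≅ Z^7, C_1 ≅ Z^9.

∂_1: C_1 → C_0 maps an edge to its endpoints' difference, ∂[p,q] = q − p.
This gives a 7×9 integer matrix of rank 6; reducing to Smith normal form yields diagonal entries (1,1,1,1,1,1).

From H_k ≅ ker(∂_k) / im(∂_{k+1}) we obtain:

  H_0: rank C_0 − rank ∂_1 = 7 − 6 = 1, and the invariant factors of ∂_1 are all 1, so H_0 ≅ Z.
  H_1: rank ker ∂_1 − rank ∂_2 = (9 − 6) − 0 = 3, and there is no ∂_2, so H_1 ≅ Z^3.

(K is a triangulation of a wedge of 3 circles.)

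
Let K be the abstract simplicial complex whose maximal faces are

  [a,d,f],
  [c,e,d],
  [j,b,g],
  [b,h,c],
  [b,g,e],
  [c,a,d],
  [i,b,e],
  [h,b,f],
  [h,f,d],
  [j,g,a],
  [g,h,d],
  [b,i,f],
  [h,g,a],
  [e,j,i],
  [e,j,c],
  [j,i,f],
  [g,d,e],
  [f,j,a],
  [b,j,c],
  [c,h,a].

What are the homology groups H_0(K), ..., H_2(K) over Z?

H_0 ≅ Z,  H_1 ≅ Z ⊕ Z/2,  H_2 = 0.

Order the vertices as a < b < c < d < e < f < g < h < i < j. Listing each simplex with vertices in this order, K has dimension 2 with simplices:

  0-simplices (10): a, b, c, d, e, f, g, h, i, j
  1-simplices (30): ac, ad, af, ag, ah, aj, bc, be, bf, bg, bh, bi, bj, cd, ce, ch, cj, de, df, dg, dh, eg, ei, ej, fh, fi, fj, gh, gj, ij
  2-simplices (20): acd, ach, adf, afj, agh, agj, bch, bcj, beg, bei, bfh, bfi, bgj, cde, cej, deg, dfh, dgh, eij, fij

giving chain groups C_0 ≅ Z^10, C_1 ≅ Z^30, C_2 ≅ Z^20.

The boundary map ∂_1: C_1 → C_0 sends each edge [p,q] (with p < q) to q − p.
The 10×30 boundary matrix has rank 9 and Smith normal form diag(1,1,1,1,1,1,1,1,1).

The boundary map ∂_2: C_2 → C_1 sends each 2-simplex [p,q,r] to [q,r] − [p,r] + [p,q]. For instance
  ∂bcj = cj − bj + bc,
  ∂ach = ch − ah + ac.
The resulting 30×20 matrix has rank 20, and its Smith normal form has invariant factors (1,1,1,1,1,1,1,1,1,1,1,1,1,1,1,1,1,1,1,2).

From H_k ≅ ker(∂_k) / im(∂_{k+1}) we obtain:

  H_0: rank C_0 − rank ∂_1 = 10 − 9 = 1, and the invariant factors of ∂_1 are all 1, so H_0 = Z.
  H_1: rank ker ∂_1 − rank ∂_2 = (30 − 9) − 20 = 1, and ∂_2 has invariant factor 2 > 1, so H_1 = Z ⊕ Z/2.
  H_2: rank ker ∂_2 − rank ∂_3 = (20 − 20) − 0 = 0, and there is no ∂_3, so H_2 = 0.

(K is a triangulation of the Klein bottle.)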